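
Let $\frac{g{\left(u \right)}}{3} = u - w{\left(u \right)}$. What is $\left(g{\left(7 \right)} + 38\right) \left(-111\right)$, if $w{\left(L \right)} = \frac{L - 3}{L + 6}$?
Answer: $- \frac{83805}{13} \approx -6446.5$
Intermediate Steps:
$w{\left(L \right)} = \frac{-3 + L}{6 + L}$
$g{\left(u \right)} = 3 u - \frac{3 \left(-3 + u\right)}{6 + u}$ ($g{\left(u \right)} = 3 \left(u - \frac{-3 + u}{6 + u}\right) = 3 u - \frac{3 \left(-3 + u\right)}{6 + u}$)
$\left(g{\left(7 \right)} + 38\right) \left(-111\right) = \left(\frac{3 \left(3 + 7^{2} + 5 \cdot 7\right)}{6 + 7} + 38\right) \left(-111\right) = \left(\frac{3 \left(3 + 49 + 35\right)}{13} + 38\right) \left(-111\right) = \left(3 \cdot \frac{1}{13} \cdot 87 + 38\right) \left(-111\right) = \left(\frac{261}{13} + 38\right) \left(-111\right) = \frac{755}{13} \left(-111\right) = - \frac{83805}{13}$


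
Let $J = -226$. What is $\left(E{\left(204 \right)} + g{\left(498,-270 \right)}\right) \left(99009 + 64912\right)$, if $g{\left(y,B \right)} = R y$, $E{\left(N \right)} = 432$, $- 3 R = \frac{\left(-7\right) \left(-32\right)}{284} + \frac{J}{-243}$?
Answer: $\frac{414840120172}{17253} \approx 2.4045 \cdot 10^{7}$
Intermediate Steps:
$R = - \frac{29654}{51759}$ ($R = - \frac{\frac{\left(-7\right) \left(-32\right)}{284} - \frac{226}{-243}}{3} = - \frac{224 \cdot \frac{1}{284} - - \frac{226}{243}}{3} = - \frac{\frac{56}{71} + \frac{226}{243}}{3} = \left(- \frac{1}{3}\right) \frac{29654}{17253} = - \frac{29654}{51759} \approx -0.57292$)
$g{\left(y,B \right)} = - \frac{29654 y}{51759}$
$\left(E{\left(204 \right)} + g{\left(498,-270 \right)}\right) \left(99009 + 64912\right) = \left(432 - \frac{4922564}{17253}\right) \left(99009 + 64912\right) = \left(432 - \frac{4922564}{17253}\right) 163921 = \frac{2530732}{17253} \cdot 163921 = \frac{414840120172}{17253}$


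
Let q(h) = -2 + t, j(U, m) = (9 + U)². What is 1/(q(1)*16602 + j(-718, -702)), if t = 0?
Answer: 1/469477 ≈ 2.1300e-6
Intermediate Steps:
q(h) = -2 (q(h) = -2 + 0 = -2)
1/(q(1)*16602 + j(-718, -702)) = 1/(-2*16602 + (9 - 718)²) = 1/(-33204 + (-709)²) = 1/(-33204 + 502681) = 1/469477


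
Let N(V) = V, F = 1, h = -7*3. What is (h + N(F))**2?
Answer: 400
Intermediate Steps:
h = -21
(h + N(F))**2 = (-21 + 1)**2 = (-20)**2 = 400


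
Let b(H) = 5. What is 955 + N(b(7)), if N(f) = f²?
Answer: 980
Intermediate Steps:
955 + N(b(7)) = 955 + 5² = 955 + 25 = 980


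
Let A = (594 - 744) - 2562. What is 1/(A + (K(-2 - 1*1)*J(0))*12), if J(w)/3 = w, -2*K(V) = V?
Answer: -1/2712 ≈ -0.00036873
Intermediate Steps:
K(V) = -V/2
J(w) = 3*w
A = -2712 (A = -150 - 2562 = -2712)
1/(A + (K(-2 - 1*1)*J(0))*12) = 1/(-2712 + ((-(-2 - 1*1)/2)*(3*0))*12) = 1/(-2712 + (-(-2 - 1)/2*0)*12) = 1/(-2712 + (-½*(-3)*0)*12) = 1/(-2712 + ((3/2)*0)*12) = 1/(-2712 + 0*12) = 1/(-2712 + 0) = 1/(-2712) = -1/2712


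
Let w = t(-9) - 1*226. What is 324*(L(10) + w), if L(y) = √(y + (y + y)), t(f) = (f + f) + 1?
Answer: -78732 + 324*√30 ≈ -76957.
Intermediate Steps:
t(f) = 1 + 2*f (t(f) = 2*f + 1 = 1 + 2*f)
L(y) = √3*√y (L(y) = √(y + 2*y) = √(3*y) = √3*√y)
w = -243 (w = (1 + 2*(-9)) - 1*226 = (1 - 18) - 226 = -17 - 226 = -243)
324*(L(10) + w) = 324*(√3*√10 - 243) = 324*(√30 - 243) = 324*(-243 + √30) = -78732 + 324*√30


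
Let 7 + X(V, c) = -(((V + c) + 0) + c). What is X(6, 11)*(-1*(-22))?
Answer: -770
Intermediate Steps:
X(V, c) = -7 - V - 2*c (X(V, c) = -7 - (((V + c) + 0) + c) = -7 - ((V + c) + c) = -7 - (V + 2*c) = -7 + (-V - 2*c) = -7 - V - 2*c)
X(6, 11)*(-1*(-22)) = (-7 - 1*6 - 2*11)*(-1*(-22)) = (-7 - 6 - 22)*22 = -35*22 = -770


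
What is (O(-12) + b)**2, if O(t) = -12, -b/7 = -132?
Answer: 831744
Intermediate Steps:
b = 924 (b = -7*(-132) = 924)
(O(-12) + b)**2 = (-12 + 924)**2 = 912**2 = 831744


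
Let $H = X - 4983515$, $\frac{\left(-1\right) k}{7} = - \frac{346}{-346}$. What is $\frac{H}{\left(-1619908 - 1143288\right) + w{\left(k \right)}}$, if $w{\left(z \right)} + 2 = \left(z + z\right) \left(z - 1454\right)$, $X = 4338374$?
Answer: $\frac{215047}{914248} \approx 0.23522$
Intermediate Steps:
$k = -7$ ($k = - 7 \left(- \frac{346}{-346}\right) = - 7 \left(\left(-346\right) \left(- \frac{1}{346}\right)\right) = \left(-7\right) 1 = -7$)
$w{\left(z \right)} = -2 + 2 z \left(-1454 + z\right)$ ($w{\left(z \right)} = -2 + \left(z + z\right) \left(z - 1454\right) = -2 + 2 z \left(-1454 + z\right)$)
$H = -645141$ ($H = 4338374 - 4983515 = -645141$)
$\frac{H}{\left(-1619908 - 1143288\right) + w{\left(k \right)}} = - \frac{645141}{\left(-1619908 - 1143288\right) - \left(-20354 - 98\right)} = - \frac{645141}{-2763196 + \left(-2 + 20356 + 2 \cdot 49\right)} = - \frac{645141}{-2763196 + \left(-2 + 20356 + 98\right)} = - \frac{645141}{-2763196 + 20452} = - \frac{645141}{-2742744} = \left(-645141\right) \left(- \frac{1}{2742744}\right) = \frac{215047}{914248}$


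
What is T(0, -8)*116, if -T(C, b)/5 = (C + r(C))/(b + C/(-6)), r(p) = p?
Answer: 0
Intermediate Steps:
T(C, b) = -10*C/(b - C/6) (T(C, b) = -5*(C + C)/(b + C/(-6)) = -5*2*C/(b + C*(-⅙)) = -5*2*C/(b - C/6) = -10*C/(b - C/6))
T(0, -8)*116 = (60*0/(0 - 6*(-8)))*116 = (60*0/(0 + 48))*116 = (60*0/48)*116 = (60*0*(1/48))*116 = 0*116 = 0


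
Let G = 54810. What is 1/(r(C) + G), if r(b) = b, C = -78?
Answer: 1/54732 ≈ 1.8271e-5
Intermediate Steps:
1/(r(C) + G) = 1/(-78 + 54810) = 1/54732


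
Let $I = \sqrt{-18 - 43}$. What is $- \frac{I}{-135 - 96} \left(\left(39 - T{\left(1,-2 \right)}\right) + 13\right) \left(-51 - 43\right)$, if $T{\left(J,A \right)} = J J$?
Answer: $- \frac{1598 i \sqrt{61}}{77} \approx - 162.09 i$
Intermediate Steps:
$T{\left(J,A \right)} = J^{2}$
$I = i \sqrt{61}$ ($I = \sqrt{-61} = i \sqrt{61} \approx 7.8102 i$)
$- \frac{I}{-135 - 96} \left(\left(39 - T{\left(1,-2 \right)}\right) + 13\right) \left(-51 - 43\right) = - \frac{i \sqrt{61}}{-135 - 96} \left(\left(39 - 1^{2}\right) + 13\right) \left(-51 - 43\right) = - \frac{i \sqrt{61}}{-231} \left(\left(39 - 1\right) + 13\right) \left(-94\right) = - i \sqrt{61} \left(- \frac{1}{231}\right) \left(\left(39 - 1\right) + 13\right) \left(-94\right) = - - \frac{i \sqrt{61}}{231} \left(38 + 13\right) \left(-94\right) = - - \frac{i \sqrt{61}}{231} \cdot 51 \left(-94\right) = - - \frac{i \sqrt{61}}{231} \left(-4794\right) = - \frac{1598 i \sqrt{61}}{77}$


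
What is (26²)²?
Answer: 456976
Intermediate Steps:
(26²)² = 676² = 456976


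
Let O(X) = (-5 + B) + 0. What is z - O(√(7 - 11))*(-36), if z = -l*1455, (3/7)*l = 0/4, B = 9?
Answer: 144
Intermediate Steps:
l = 0 (l = 7*(0/4)/3 = 7*(0*(¼))/3 = (7/3)*0 = 0)
O(X) = 4 (O(X) = (-5 + 9) + 0 = 4 + 0 = 4)
z = 0 (z = -1*0*1455 = 0*1455 = 0)
z - O(√(7 - 11))*(-36) = 0 - 4*(-36) = 0 - 1*(-144) = 0 + 144 = 144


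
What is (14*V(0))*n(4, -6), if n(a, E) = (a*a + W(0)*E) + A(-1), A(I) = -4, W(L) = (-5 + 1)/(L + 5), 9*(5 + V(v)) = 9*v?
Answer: -1176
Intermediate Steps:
V(v) = -5 + v (V(v) = -5 + (9*v)/9 = -5 + v)
W(L) = -4/(5 + L)
n(a, E) = -4 + a² - 4*E/5 (n(a, E) = (a*a + (-4/(5 + 0))*E) - 4 = (a² + (-4/5)*E) - 4 = (a² + (-4*⅕)*E) - 4 = (a² - 4*E/5) - 4 = -4 + a² - 4*E/5)
(14*V(0))*n(4, -6) = (14*(-5 + 0))*(-4 + 4² - ⅘*(-6)) = (14*(-5))*(-4 + 16 + 24/5) = -70*84/5 = -1176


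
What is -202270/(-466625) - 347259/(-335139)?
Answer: 15321886427/10425615725 ≈ 1.4696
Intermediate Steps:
-202270/(-466625) - 347259/(-335139) = -202270*(-1/466625) - 347259*(-1/335139) = 40454/93325 + 115753/111713 = 15321886427/10425615725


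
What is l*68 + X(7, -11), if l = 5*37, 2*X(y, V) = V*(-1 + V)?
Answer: 12646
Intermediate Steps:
X(y, V) = V*(-1 + V)/2 (X(y, V) = (V*(-1 + V))/2 = V*(-1 + V)/2)
l = 185
l*68 + X(7, -11) = 185*68 + (½)*(-11)*(-1 - 11) = 12580 + (½)*(-11)*(-12) = 12580 + 66 = 12646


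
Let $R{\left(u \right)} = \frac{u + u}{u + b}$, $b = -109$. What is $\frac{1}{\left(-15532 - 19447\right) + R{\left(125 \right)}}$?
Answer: $- \frac{8}{279707} \approx -2.8601 \cdot 10^{-5}$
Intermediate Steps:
$R{\left(u \right)} = \frac{2 u}{-109 + u}$ ($R{\left(u \right)} = \frac{u + u}{u - 109} = \frac{2 u}{-109 + u}$)
$\frac{1}{\left(-15532 - 19447\right) + R{\left(125 \right)}} = \frac{1}{\left(-15532 - 19447\right) + 2 \cdot 125 \frac{1}{-109 + 125}} = \frac{1}{-34979 + 2 \cdot 125 \cdot \frac{1}{16}} = \frac{1}{-34979 + \frac{125}{8}} = \frac{1}{- \frac{279707}{8}} = - \frac{8}{279707}$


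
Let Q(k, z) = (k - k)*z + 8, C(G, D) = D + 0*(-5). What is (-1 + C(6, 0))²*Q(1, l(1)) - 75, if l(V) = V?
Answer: -67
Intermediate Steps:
C(G, D) = D (C(G, D) = D + 0 = D)
Q(k, z) = 8 (Q(k, z) = 0*z + 8 = 0 + 8 = 8)
(-1 + C(6, 0))²*Q(1, l(1)) - 75 = (-1 + 0)²*8 - 75 = (-1)²*8 - 75 = 1*8 - 75 = 8 - 75 = -67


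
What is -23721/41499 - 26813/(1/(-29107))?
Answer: 10795909385596/13833 ≈ 7.8045e+8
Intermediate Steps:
-23721/41499 - 26813/(1/(-29107)) = -23721*1/41499 - 26813/(-1/29107) = -7907/13833 - 26813*(-29107) = -7907/13833 + 780445991 = 10795909385596/13833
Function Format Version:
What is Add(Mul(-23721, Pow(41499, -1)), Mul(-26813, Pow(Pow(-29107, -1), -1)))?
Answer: Rational(10795909385596, 13833) ≈ 7.8045e+8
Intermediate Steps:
Add(Mul(-23721, Pow(41499, -1)), Mul(-26813, Pow(Pow(-29107, -1), -1))) = Add(Mul(-23721, Rational(1, 41499)), Mul(-26813, Pow(Rational(-1, 29107), -1))) = Add(Rational(-7907, 13833), Mul(-26813, -29107)) = Add(Rational(-7907, 13833), 780445991) = Rational(10795909385596, 13833)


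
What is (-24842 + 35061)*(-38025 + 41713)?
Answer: 37687672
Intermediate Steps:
(-24842 + 35061)*(-38025 + 41713) = 10219*3688 = 37687672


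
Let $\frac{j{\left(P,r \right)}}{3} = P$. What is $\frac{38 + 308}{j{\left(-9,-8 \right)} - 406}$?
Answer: $- \frac{346}{433} \approx -0.79908$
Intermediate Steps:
$j{\left(P,r \right)} = 3 P$
$\frac{38 + 308}{j{\left(-9,-8 \right)} - 406} = \frac{38 + 308}{3 \left(-9\right) - 406} = \frac{346}{-27 - 406} = \frac{346}{-433} = 346 \left(- \frac{1}{433}\right) = - \frac{346}{433}$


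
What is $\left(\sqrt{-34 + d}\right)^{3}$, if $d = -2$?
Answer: $- 216 i \approx - 216.0 i$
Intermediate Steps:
$\left(\sqrt{-34 + d}\right)^{3} = \left(\sqrt{-34 - 2}\right)^{3} = \left(\sqrt{-36}\right)^{3} = \left(6 i\right)^{3} = - 216 i$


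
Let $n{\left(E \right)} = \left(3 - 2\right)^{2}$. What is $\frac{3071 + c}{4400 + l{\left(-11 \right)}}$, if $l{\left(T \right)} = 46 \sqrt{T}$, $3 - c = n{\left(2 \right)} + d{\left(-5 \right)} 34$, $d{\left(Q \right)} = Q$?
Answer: $\frac{108100}{146843} - \frac{24863 i \sqrt{11}}{3230546} \approx 0.73616 - 0.025525 i$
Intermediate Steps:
$n{\left(E \right)} = 1$ ($n{\left(E \right)} = 1^{2} = 1$)
$c = 172$ ($c = 3 - \left(1 - 170\right) = 3 - -169 = 3 + 169 = 172$)
$\frac{3071 + c}{4400 + l{\left(-11 \right)}} = \frac{3071 + 172}{4400 + 46 \sqrt{-11}} = \frac{3243}{4400 + 46 i \sqrt{11}}$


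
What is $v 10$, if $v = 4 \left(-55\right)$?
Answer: $-2200$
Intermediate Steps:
$v = -220$
$v 10 = \left(-220\right) 10 = -2200$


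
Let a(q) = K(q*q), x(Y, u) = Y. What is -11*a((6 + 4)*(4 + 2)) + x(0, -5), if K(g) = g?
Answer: -39600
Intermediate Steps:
a(q) = q**2 (a(q) = q*q = q**2)
-11*a((6 + 4)*(4 + 2)) + x(0, -5) = -11*(4 + 2)**2*(6 + 4)**2 + 0 = -11*(10*6)**2 + 0 = -11*60**2 + 0 = -11*3600 + 0 = -39600 + 0 = -39600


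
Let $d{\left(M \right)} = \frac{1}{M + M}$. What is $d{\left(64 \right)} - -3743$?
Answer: $\frac{479105}{128} \approx 3743.0$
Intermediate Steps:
$d{\left(M \right)} = \frac{1}{2 M}$
$d{\left(64 \right)} - -3743 = \frac{1}{2 \cdot 64} - -3743 = \frac{1}{2} \cdot \frac{1}{64} + 3743 = \frac{1}{128} + 3743 = \frac{479105}{128}$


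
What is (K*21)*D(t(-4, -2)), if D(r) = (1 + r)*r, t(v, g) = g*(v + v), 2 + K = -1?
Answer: -17136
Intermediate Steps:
K = -3 (K = -2 - 1 = -3)
t(v, g) = 2*g*v (t(v, g) = g*(2*v) = 2*g*v)
D(r) = r*(1 + r)
(K*21)*D(t(-4, -2)) = (-3*21)*((2*(-2)*(-4))*(1 + 2*(-2)*(-4))) = -1008*(1 + 16) = -1008*17 = -63*272 = -17136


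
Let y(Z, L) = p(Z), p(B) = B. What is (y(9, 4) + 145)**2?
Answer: 23716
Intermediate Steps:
y(Z, L) = Z
(y(9, 4) + 145)**2 = (9 + 145)**2 = 154**2 = 23716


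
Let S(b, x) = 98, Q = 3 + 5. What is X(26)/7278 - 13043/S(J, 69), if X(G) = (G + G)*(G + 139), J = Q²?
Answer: -15681019/118874 ≈ -131.91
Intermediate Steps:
Q = 8
J = 64 (J = 8² = 64)
X(G) = 2*G*(139 + G) (X(G) = (2*G)*(139 + G) = 2*G*(139 + G))
X(26)/7278 - 13043/S(J, 69) = (2*26*(139 + 26))/7278 - 13043/98 = (2*26*165)*(1/7278) - 13043*1/98 = 8580*(1/7278) - 13043/98 = 1430/1213 - 13043/98 = -15681019/118874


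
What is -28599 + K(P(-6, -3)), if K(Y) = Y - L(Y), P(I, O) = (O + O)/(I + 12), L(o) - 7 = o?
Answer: -28606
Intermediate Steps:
L(o) = 7 + o
P(I, O) = 2*O/(12 + I) (P(I, O) = (2*O)/(12 + I) = 2*O/(12 + I))
K(Y) = -7 (K(Y) = Y - (7 + Y) = Y + (-7 - Y) = -7)
-28599 + K(P(-6, -3)) = -28599 - 7 = -28606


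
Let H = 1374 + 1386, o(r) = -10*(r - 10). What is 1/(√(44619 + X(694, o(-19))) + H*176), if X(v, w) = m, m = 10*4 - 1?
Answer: 80960/39327122157 - √4962/78654244314 ≈ 2.0577e-6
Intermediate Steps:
o(r) = 100 - 10*r (o(r) = -10*(-10 + r) = 100 - 10*r)
m = 39 (m = 40 - 1 = 39)
X(v, w) = 39
H = 2760
1/(√(44619 + X(694, o(-19))) + H*176) = 1/(√(44619 + 39) + 2760*176) = 1/(√44658 + 485760) = 1/(3*√4962 + 485760) = 1/(485760 + 3*√4962)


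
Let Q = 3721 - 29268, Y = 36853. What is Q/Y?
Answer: -25547/36853 ≈ -0.69321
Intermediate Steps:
Q = -25547
Q/Y = -25547/36853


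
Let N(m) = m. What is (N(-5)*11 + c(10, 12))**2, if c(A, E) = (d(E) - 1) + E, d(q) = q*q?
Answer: 10000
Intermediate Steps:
d(q) = q**2
c(A, E) = -1 + E + E**2 (c(A, E) = (E**2 - 1) + E = (-1 + E**2) + E = -1 + E + E**2)
(N(-5)*11 + c(10, 12))**2 = (-5*11 + (-1 + 12 + 12**2))**2 = (-55 + (-1 + 12 + 144))**2 = (-55 + 155)**2 = 100**2 = 10000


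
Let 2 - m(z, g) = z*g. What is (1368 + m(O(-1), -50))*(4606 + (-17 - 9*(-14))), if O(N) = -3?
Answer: 5752300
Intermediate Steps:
m(z, g) = 2 - g*z (m(z, g) = 2 - z*g = 2 - g*z)
(1368 + m(O(-1), -50))*(4606 + (-17 - 9*(-14))) = (1368 + (2 - 1*(-50)*(-3)))*(4606 + (-17 - 9*(-14))) = (1368 + (2 - 150))*(4606 + (-17 + 126)) = (1368 - 148)*(4606 + 109) = 1220*4715 = 5752300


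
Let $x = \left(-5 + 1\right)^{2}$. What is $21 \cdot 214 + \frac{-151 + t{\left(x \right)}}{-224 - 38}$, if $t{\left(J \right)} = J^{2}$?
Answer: $\frac{1177323}{262} \approx 4493.6$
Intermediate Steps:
$x = 16$ ($x = \left(-4\right)^{2} = 16$)
$21 \cdot 214 + \frac{-151 + t{\left(x \right)}}{-224 - 38} = 21 \cdot 214 + \frac{-151 + 16^{2}}{-224 - 38} = 4494 + \frac{-151 + 256}{-262} = 4494 + 105 \left(- \frac{1}{262}\right) = 4494 - \frac{105}{262} = \frac{1177323}{262}$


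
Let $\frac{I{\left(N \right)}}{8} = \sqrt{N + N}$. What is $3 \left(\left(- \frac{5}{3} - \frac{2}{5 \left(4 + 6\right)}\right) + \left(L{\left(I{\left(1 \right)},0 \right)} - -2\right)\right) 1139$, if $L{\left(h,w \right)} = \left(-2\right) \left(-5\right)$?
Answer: $\frac{879308}{25} \approx 35172.0$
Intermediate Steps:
$I{\left(N \right)} = 8 \sqrt{2} \sqrt{N}$ ($I{\left(N \right)} = 8 \sqrt{N + N} = 8 \sqrt{2 N} = 8 \sqrt{2} \sqrt{N}$)
$L{\left(h,w \right)} = 10$
$3 \left(\left(- \frac{5}{3} - \frac{2}{5 \left(4 + 6\right)}\right) + \left(L{\left(I{\left(1 \right)},0 \right)} - -2\right)\right) 1139 = 3 \left(\left(- \frac{5}{3} - \frac{2}{5 \left(4 + 6\right)}\right) + \left(10 - -2\right)\right) 1139 = 3 \left(\left(\left(-5\right) \frac{1}{3} - \frac{2}{5 \cdot 10}\right) + \left(10 + 2\right)\right) 1139 = 3 \left(\left(- \frac{5}{3} - \frac{2}{50}\right) + 12\right) 1139 = 3 \left(\left(- \frac{5}{3} - \frac{1}{25}\right) + 12\right) 1139 = 3 \left(- \frac{128}{75} + 12\right) 1139 = 3 \cdot \frac{772}{75} \cdot 1139 = \frac{772}{25} \cdot 1139 = \frac{879308}{25}$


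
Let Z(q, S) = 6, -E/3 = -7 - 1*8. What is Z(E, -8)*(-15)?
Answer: -90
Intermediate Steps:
E = 45 (E = -3*(-7 - 1*8) = -3*(-7 - 8) = -3*(-15) = 45)
Z(E, -8)*(-15) = 6*(-15) = -90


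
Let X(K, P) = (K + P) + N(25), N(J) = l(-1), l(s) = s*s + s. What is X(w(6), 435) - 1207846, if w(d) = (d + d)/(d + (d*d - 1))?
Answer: -49503839/41 ≈ -1.2074e+6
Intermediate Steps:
l(s) = s + s² (l(s) = s² + s = s + s²)
N(J) = 0 (N(J) = -(1 - 1) = -1*0 = 0)
w(d) = 2*d/(-1 + d + d²) (w(d) = (2*d)/(d + (d² - 1)) = (2*d)/(d + (-1 + d²)) = (2*d)/(-1 + d + d²) = 2*d/(-1 + d + d²))
X(K, P) = K + P (X(K, P) = (K + P) + 0 = K + P)
X(w(6), 435) - 1207846 = (2*6/(-1 + 6 + 6²) + 435) - 1207846 = (2*6/(-1 + 6 + 36) + 435) - 1207846 = (2*6/41 + 435) - 1207846 = (2*6*(1/41) + 435) - 1207846 = (12/41 + 435) - 1207846 = 17847/41 - 1207846 = -49503839/41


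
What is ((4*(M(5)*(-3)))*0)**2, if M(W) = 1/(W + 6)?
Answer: 0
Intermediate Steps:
M(W) = 1/(6 + W)
((4*(M(5)*(-3)))*0)**2 = ((4*(-3/(6 + 5)))*0)**2 = ((4*(-3/11))*0)**2 = (-12/11*0)**2 = 0**2 = 0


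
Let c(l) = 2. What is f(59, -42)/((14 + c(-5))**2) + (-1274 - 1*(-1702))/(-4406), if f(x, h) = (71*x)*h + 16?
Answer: -193805475/281984 ≈ -687.29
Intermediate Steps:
f(x, h) = 16 + 71*h*x (f(x, h) = 71*h*x + 16 = 16 + 71*h*x)
f(59, -42)/((14 + c(-5))**2) + (-1274 - 1*(-1702))/(-4406) = (16 + 71*(-42)*59)/((14 + 2)**2) + (-1274 - 1*(-1702))/(-4406) = (16 - 175938)/(16**2) + (-1274 + 1702)*(-1/4406) = -175922/256 + 428*(-1/4406) = -175922*1/256 - 214/2203 = -87961/128 - 214/2203 = -193805475/281984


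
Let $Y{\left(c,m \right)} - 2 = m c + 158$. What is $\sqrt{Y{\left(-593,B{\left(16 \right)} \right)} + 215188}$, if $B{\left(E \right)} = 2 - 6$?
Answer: $2 \sqrt{54430} \approx 466.6$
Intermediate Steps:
$B{\left(E \right)} = -4$ ($B{\left(E \right)} = 2 - 6 = -4$)
$Y{\left(c,m \right)} = 160 + c m$ ($Y{\left(c,m \right)} = 2 + \left(m c + 158\right) = 2 + \left(c m + 158\right) = 2 + \left(158 + c m\right) = 160 + c m$)
$\sqrt{Y{\left(-593,B{\left(16 \right)} \right)} + 215188} = \sqrt{\left(160 - -2372\right) + 215188} = \sqrt{\left(160 + 2372\right) + 215188} = \sqrt{2532 + 215188} = \sqrt{217720} = 2 \sqrt{54430}$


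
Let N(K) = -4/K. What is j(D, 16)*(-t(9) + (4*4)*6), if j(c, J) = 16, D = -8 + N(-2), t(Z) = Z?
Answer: 1392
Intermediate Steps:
D = -6 (D = -8 - 4/(-2) = -8 - 4*(-½) = -8 + 2 = -6)
j(D, 16)*(-t(9) + (4*4)*6) = 16*(-1*9 + (4*4)*6) = 16*(-9 + 16*6) = 16*(-9 + 96) = 16*87 = 1392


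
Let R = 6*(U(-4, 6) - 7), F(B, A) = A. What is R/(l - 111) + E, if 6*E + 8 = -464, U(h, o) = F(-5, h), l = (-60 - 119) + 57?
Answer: -54790/699 ≈ -78.383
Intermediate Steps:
l = -122 (l = -179 + 57 = -122)
U(h, o) = h
E = -236/3 (E = -4/3 + (1/6)*(-464) = -4/3 - 232/3 = -236/3 ≈ -78.667)
R = -66 (R = 6*(-4 - 7) = 6*(-11) = -66)
R/(l - 111) + E = -66/(-122 - 111) - 236/3 = -66/(-233) - 236/3 = -66*(-1/233) - 236/3 = 66/233 - 236/3 = -54790/699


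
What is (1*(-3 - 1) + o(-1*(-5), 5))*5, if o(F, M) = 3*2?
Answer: 10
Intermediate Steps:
o(F, M) = 6
(1*(-3 - 1) + o(-1*(-5), 5))*5 = (1*(-3 - 1) + 6)*5 = (1*(-4) + 6)*5 = (-4 + 6)*5 = 2*5 = 10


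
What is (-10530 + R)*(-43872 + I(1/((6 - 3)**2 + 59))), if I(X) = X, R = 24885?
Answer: -42825199725/68 ≈ -6.2978e+8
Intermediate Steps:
(-10530 + R)*(-43872 + I(1/((6 - 3)**2 + 59))) = (-10530 + 24885)*(-43872 + 1/((6 - 3)**2 + 59)) = 14355*(-43872 + 1/(3**2 + 59)) = 14355*(-43872 + 1/(9 + 59)) = 14355*(-43872 + 1/68) = 14355*(-2983295/68) = -42825199725/68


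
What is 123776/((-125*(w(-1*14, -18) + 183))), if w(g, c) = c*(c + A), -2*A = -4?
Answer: -123776/58875 ≈ -2.1024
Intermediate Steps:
A = 2 (A = -½*(-4) = 2)
w(g, c) = c*(2 + c) (w(g, c) = c*(c + 2) = c*(2 + c))
123776/((-125*(w(-1*14, -18) + 183))) = 123776/((-125*(-18*(2 - 18) + 183))) = 123776/((-125*(-18*(-16) + 183))) = 123776/((-125*(288 + 183))) = 123776/((-125*471)) = 123776/(-58875) = 123776*(-1/58875) = -123776/58875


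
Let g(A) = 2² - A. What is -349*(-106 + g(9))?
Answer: 38739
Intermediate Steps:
g(A) = 4 - A
-349*(-106 + g(9)) = -349*(-106 + (4 - 1*9)) = -349*(-106 + (4 - 9)) = -349*(-106 - 5) = -349*(-111) = 38739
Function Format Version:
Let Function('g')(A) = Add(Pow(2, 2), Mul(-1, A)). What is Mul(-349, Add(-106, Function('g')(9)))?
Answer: 38739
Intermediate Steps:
Function('g')(A) = Add(4, Mul(-1, A))
Mul(-349, Add(-106, Function('g')(9))) = Mul(-349, Add(-106, Add(4, Mul(-1, 9)))) = Mul(-349, Add(-106, Add(4, -9))) = Mul(-349, Add(-106, -5)) = Mul(-349, -111) = 38739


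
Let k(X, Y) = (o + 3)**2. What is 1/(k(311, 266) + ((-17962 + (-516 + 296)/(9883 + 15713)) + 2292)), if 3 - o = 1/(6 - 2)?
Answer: -102384/1600973089 ≈ -6.3951e-5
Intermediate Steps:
o = 11/4 (o = 3 - 1/(6 - 2) = 3 - 1/4 = 11/4 ≈ 2.7500)
k(X, Y) = 529/16 (k(X, Y) = (11/4 + 3)**2 = (23/4)**2 = 529/16)
1/(k(311, 266) + ((-17962 + (-516 + 296)/(9883 + 15713)) + 2292)) = 1/(529/16 + ((-17962 + (-516 + 296)/(9883 + 15713)) + 2292)) = 1/(529/16 + ((-17962 - 220/25596) + 2292)) = 1/(529/16 + ((-17962 - 220*1/25596) + 2292)) = 1/(529/16 + ((-17962 - 55/6399) + 2292)) = 1/(529/16 + (-114938893/6399 + 2292)) = 1/(529/16 - 100272385/6399) = 1/(-1600973089/102384) = -102384/1600973089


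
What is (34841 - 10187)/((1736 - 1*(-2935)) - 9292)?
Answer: -24654/4621 ≈ -5.3352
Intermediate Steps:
(34841 - 10187)/((1736 - 1*(-2935)) - 9292) = 24654/((1736 + 2935) - 9292) = 24654/(4671 - 9292) = 24654/(-4621) = 24654*(-1/4621) = -24654/4621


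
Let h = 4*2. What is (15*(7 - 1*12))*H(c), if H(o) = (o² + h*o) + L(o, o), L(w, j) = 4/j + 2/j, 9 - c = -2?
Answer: -172875/11 ≈ -15716.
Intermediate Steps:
c = 11 (c = 9 - 1*(-2) = 9 + 2 = 11)
L(w, j) = 6/j
h = 8
H(o) = o² + 6/o + 8*o (H(o) = (o² + 8*o) + 6/o = o² + 6/o + 8*o)
(15*(7 - 1*12))*H(c) = (15*(7 - 1*12))*((6 + 11²*(8 + 11))/11) = (15*(7 - 12))*((6 + 121*19)/11) = (15*(-5))*((6 + 2299)/11) = -75*2305/11 = -172875/11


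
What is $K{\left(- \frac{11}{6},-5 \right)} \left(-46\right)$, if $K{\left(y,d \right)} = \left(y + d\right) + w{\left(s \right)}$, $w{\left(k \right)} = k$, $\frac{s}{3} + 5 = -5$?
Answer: $\frac{5083}{3} \approx 1694.3$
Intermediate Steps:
$s = -30$ ($s = -15 + 3 \left(-5\right) = -15 - 15 = -30$)
$K{\left(y,d \right)} = -30 + d + y$ ($K{\left(y,d \right)} = \left(y + d\right) - 30 = \left(d + y\right) - 30 = -30 + d + y$)
$K{\left(- \frac{11}{6},-5 \right)} \left(-46\right) = \left(-30 - 5 - \frac{11}{6}\right) \left(-46\right) = \left(- \frac{221}{6}\right) \left(-46\right) = \frac{5083}{3}$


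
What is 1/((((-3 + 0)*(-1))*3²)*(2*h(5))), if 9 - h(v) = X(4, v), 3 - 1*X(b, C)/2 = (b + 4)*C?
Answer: 1/4482 ≈ 0.00022311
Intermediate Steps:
X(b, C) = 6 - 2*C*(4 + b) (X(b, C) = 6 - 2*(b + 4)*C = 6 - 2*(4 + b)*C = 6 - 2*C*(4 + b))
h(v) = 3 + 16*v (h(v) = 9 - (6 - 8*v - 2*v*4) = 9 - (6 - 8*v - 8*v) = 9 - (6 - 16*v) = 9 + (-6 + 16*v) = 3 + 16*v)
1/((((-3 + 0)*(-1))*3²)*(2*h(5))) = 1/((((-3 + 0)*(-1))*3²)*(2*(3 + 16*5))) = 1/((-3*(-1)*9)*(2*(3 + 80))) = 1/((3*9)*(2*83)) = 1/(27*166) = 1/4482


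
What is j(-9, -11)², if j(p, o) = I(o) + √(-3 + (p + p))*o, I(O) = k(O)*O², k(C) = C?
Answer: 1769020 + 29282*I*√21 ≈ 1.769e+6 + 1.3419e+5*I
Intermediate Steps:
I(O) = O³ (I(O) = O*O² = O³)
j(p, o) = o³ + o*√(-3 + 2*p) (j(p, o) = o³ + √(-3 + (p + p))*o = o³ + √(-3 + 2*p)*o = o³ + o*√(-3 + 2*p))
j(-9, -11)² = (-11*((-11)² + √(-3 + 2*(-9))))² = (-11*(121 + √(-3 - 18)))² = (-11*(121 + √(-21)))² = (-11*(121 + I*√21))² = (-1331 - 11*I*√21)²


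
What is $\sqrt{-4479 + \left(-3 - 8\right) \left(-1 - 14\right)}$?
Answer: $i \sqrt{4314} \approx 65.681 i$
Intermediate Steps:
$\sqrt{-4479 + \left(-3 - 8\right) \left(-1 - 14\right)} = \sqrt{-4479 - -165} = \sqrt{-4479 + 165} = \sqrt{-4314} = i \sqrt{4314}$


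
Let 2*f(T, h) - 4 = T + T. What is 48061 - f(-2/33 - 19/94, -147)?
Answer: 149079833/3102 ≈ 48059.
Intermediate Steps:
f(T, h) = 2 + T (f(T, h) = 2 + (T + T)/2 = 2 + (2*T)/2 = 2 + T)
48061 - f(-2/33 - 19/94, -147) = 48061 - (2 + (-2/33 - 19/94)) = 48061 - (2 - 815/3102) = 48061 - 1*5389/3102 = 48061 - 5389/3102 = 149079833/3102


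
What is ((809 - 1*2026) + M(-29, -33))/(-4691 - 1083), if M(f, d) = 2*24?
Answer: 1169/5774 ≈ 0.20246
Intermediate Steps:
M(f, d) = 48
((809 - 1*2026) + M(-29, -33))/(-4691 - 1083) = ((809 - 1*2026) + 48)/(-4691 - 1083) = ((809 - 2026) + 48)/(-5774) = (-1217 + 48)*(-1/5774) = -1169*(-1/5774) = 1169/5774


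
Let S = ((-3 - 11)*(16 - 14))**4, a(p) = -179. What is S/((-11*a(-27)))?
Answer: 614656/1969 ≈ 312.17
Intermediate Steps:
S = 614656 (S = (-14*2)**4 = (-28)**4 = 614656)
S/((-11*a(-27))) = 614656/((-11*(-179))) = 614656/1969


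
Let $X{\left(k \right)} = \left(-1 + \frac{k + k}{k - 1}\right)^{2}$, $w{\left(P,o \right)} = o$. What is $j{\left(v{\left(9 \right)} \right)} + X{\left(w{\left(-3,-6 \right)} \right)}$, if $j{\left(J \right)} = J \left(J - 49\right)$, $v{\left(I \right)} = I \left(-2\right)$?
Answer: $\frac{59119}{49} \approx 1206.5$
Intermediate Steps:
$v{\left(I \right)} = - 2 I$
$X{\left(k \right)} = \left(-1 + \frac{2 k}{-1 + k}\right)^{2}$
$j{\left(J \right)} = J \left(-49 + J\right)$
$j{\left(v{\left(9 \right)} \right)} + X{\left(w{\left(-3,-6 \right)} \right)} = \left(-2\right) 9 \left(-49 - 18\right) + \frac{\left(1 - 6\right)^{2}}{\left(-1 - 6\right)^{2}} = - 18 \left(-49 - 18\right) + \frac{\left(-5\right)^{2}}{49} = \left(-18\right) \left(-67\right) + 25 \cdot \frac{1}{49} = 1206 + \frac{25}{49} = \frac{59119}{49}$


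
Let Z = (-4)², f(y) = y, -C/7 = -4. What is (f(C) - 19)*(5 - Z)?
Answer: -99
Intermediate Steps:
C = 28 (C = -7*(-4) = 28)
Z = 16
(f(C) - 19)*(5 - Z) = (28 - 19)*(5 - 1*16) = 9*(5 - 16) = 9*(-11) = -99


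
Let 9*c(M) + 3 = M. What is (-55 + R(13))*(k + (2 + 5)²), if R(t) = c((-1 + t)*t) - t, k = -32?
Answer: -867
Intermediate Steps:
c(M) = -⅓ + M/9
R(t) = -⅓ - t + t*(-1 + t)/9 (R(t) = (-⅓ + ((-1 + t)*t)/9) - t = (-⅓ + (t*(-1 + t))/9) - t = (-⅓ + t*(-1 + t)/9) - t = -⅓ - t + t*(-1 + t)/9)
(-55 + R(13))*(k + (2 + 5)²) = (-55 + (-⅓ - 10/9*13 + (⅑)*13²))*(-32 + (2 + 5)²) = (-55 + (-⅓ - 130/9 + (⅑)*169))*(-32 + 7²) = (-55 + (-⅓ - 130/9 + 169/9))*(-32 + 49) = (-55 + 4)*17 = -51*17 = -867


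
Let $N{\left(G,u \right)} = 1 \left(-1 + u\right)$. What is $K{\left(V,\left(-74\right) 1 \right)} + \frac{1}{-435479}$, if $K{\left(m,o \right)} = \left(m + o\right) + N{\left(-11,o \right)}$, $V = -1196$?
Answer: $- \frac{585719256}{435479} \approx -1345.0$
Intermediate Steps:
$N{\left(G,u \right)} = -1 + u$
$K{\left(m,o \right)} = -1 + m + 2 o$ ($K{\left(m,o \right)} = \left(m + o\right) + \left(-1 + o\right) = -1 + m + 2 o$)
$K{\left(V,\left(-74\right) 1 \right)} + \frac{1}{-435479} = \left(-1 - 1196 + 2 \left(\left(-74\right) 1\right)\right) + \frac{1}{-435479} = \left(-1 - 1196 + 2 \left(-74\right)\right) - \frac{1}{435479} = \left(-1 - 1196 - 148\right) - \frac{1}{435479} = -1345 - \frac{1}{435479} = - \frac{585719256}{435479}$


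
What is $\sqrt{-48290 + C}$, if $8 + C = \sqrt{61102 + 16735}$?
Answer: $\sqrt{-48298 + \sqrt{77837}} \approx 219.13 i$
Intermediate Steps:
$C = -8 + \sqrt{77837}$ ($C = -8 + \sqrt{61102 + 16735} = -8 + \sqrt{77837} \approx 270.99$)
$\sqrt{-48290 + C} = \sqrt{-48290 - \left(8 - \sqrt{77837}\right)} = \sqrt{-48298 + \sqrt{77837}}$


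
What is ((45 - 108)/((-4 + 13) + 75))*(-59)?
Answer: 177/4 ≈ 44.250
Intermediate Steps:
((45 - 108)/((-4 + 13) + 75))*(-59) = -63/(9 + 75)*(-59) = -63/84*(-59) = -63*1/84*(-59) = -¾*(-59) = 177/4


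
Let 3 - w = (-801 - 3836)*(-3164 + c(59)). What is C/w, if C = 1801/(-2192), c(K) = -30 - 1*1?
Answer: 1801/32474944704 ≈ 5.5458e-8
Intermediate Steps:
c(K) = -31 (c(K) = -30 - 1 = -31)
w = -14815212 (w = 3 - (-801 - 3836)*(-3164 - 31) = 3 - (-4637)*(-3195) = 3 - 1*14815215 = 3 - 14815215 = -14815212)
C = -1801/2192 (C = 1801*(-1/2192) = -1801/2192 ≈ -0.82162)
C/w = -1801/2192/(-14815212) = -1801/2192*(-1/14815212) = 1801/32474944704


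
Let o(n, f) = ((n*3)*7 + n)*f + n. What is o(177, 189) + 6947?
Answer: 743090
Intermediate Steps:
o(n, f) = n + 22*f*n (o(n, f) = ((3*n)*7 + n)*f + n = (21*n + n)*f + n = (22*n)*f + n = 22*f*n + n = n + 22*f*n)
o(177, 189) + 6947 = 177*(1 + 22*189) + 6947 = 177*(1 + 4158) + 6947 = 177*4159 + 6947 = 736143 + 6947 = 743090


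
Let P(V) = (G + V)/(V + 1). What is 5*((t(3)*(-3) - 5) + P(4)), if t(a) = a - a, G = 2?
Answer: -19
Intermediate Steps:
P(V) = (2 + V)/(1 + V) (P(V) = (2 + V)/(V + 1) = (2 + V)/(1 + V))
t(a) = 0
5*((t(3)*(-3) - 5) + P(4)) = 5*((0*(-3) - 5) + (2 + 4)/(1 + 4)) = 5*((0 - 5) + 6/5) = 5*(-5 + (⅕)*6) = 5*(-5 + 6/5) = 5*(-19/5) = -19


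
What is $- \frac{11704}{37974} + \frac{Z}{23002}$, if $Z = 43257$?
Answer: $\frac{686712955}{436738974} \approx 1.5724$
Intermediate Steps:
$- \frac{11704}{37974} + \frac{Z}{23002} = - \frac{11704}{37974} + \frac{43257}{23002} = \left(-11704\right) \frac{1}{37974} + 43257 \cdot \frac{1}{23002} = - \frac{5852}{18987} + \frac{43257}{23002} = \frac{686712955}{436738974}$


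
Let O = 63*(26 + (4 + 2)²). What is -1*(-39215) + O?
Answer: 43121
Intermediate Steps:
O = 3906 (O = 63*(26 + 6²) = 63*(26 + 36) = 63*62 = 3906)
-1*(-39215) + O = -1*(-39215) + 3906 = 39215 + 3906 = 43121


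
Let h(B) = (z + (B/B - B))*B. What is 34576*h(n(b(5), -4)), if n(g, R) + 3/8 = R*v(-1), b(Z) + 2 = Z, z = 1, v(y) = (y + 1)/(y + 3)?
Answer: -123177/4 ≈ -30794.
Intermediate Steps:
v(y) = (1 + y)/(3 + y)
b(Z) = -2 + Z
n(g, R) = -3/8 (n(g, R) = -3/8 + R*((1 - 1)/(3 - 1)) = -3/8 + R*(0/2) = -3/8 + R*((½)*0) = -3/8 + R*0 = -3/8 + 0 = -3/8)
h(B) = B*(2 - B) (h(B) = (1 + (B/B - B))*B = (1 + (1 - B))*B = (2 - B)*B = B*(2 - B))
34576*h(n(b(5), -4)) = 34576*(-3*(2 - 1*(-3/8))/8) = 34576*(-3*(2 + 3/8)/8) = 34576*(-3/8*19/8) = 34576*(-57/64) = -123177/4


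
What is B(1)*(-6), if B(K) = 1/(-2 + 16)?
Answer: -3/7 ≈ -0.42857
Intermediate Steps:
B(K) = 1/14
B(1)*(-6) = (1/14)*(-6) = -3/7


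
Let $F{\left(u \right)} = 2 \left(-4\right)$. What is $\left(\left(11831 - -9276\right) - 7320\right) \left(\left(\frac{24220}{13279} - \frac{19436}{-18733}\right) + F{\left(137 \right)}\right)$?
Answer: $- \frac{2517585282232}{35536501} \approx -70845.0$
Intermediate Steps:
$F{\left(u \right)} = -8$
$\left(\left(11831 - -9276\right) - 7320\right) \left(\left(\frac{24220}{13279} - \frac{19436}{-18733}\right) + F{\left(137 \right)}\right) = \left(\left(11831 - -9276\right) - 7320\right) \left(\left(\frac{24220}{13279} - \frac{19436}{-18733}\right) - 8\right) = \left(\left(11831 + 9276\right) - 7320\right) \left(\left(24220 \cdot \frac{1}{13279} - - \frac{19436}{18733}\right) - 8\right) = \left(21107 - 7320\right) \left(\left(\frac{3460}{1897} + \frac{19436}{18733}\right) - 8\right) = 13787 \left(\frac{101686272}{35536501} - 8\right) = 13787 \left(- \frac{182605736}{35536501}\right) = - \frac{2517585282232}{35536501}$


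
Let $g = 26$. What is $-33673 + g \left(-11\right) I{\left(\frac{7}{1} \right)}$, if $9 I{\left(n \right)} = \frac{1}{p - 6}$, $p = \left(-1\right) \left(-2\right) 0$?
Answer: $- \frac{909028}{27} \approx -33668.0$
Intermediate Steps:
$p = 0$ ($p = 2 \cdot 0 = 0$)
$I{\left(n \right)} = - \frac{1}{54}$ ($I{\left(n \right)} = \frac{1}{9 \left(0 - 6\right)} = \frac{1}{9 \left(-6\right)} = \frac{1}{9} \left(- \frac{1}{6}\right) = - \frac{1}{54}$)
$-33673 + g \left(-11\right) I{\left(\frac{7}{1} \right)} = -33673 + 26 \left(-11\right) \left(- \frac{1}{54}\right) = -33673 - - \frac{143}{27} = -33673 + \frac{143}{27} = - \frac{909028}{27}$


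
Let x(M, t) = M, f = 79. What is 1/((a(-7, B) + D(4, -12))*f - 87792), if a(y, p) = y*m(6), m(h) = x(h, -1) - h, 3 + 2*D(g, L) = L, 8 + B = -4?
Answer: -2/176769 ≈ -1.1314e-5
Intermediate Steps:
B = -12 (B = -8 - 4 = -12)
D(g, L) = -3/2 + L/2
m(h) = 0 (m(h) = h - h = 0)
a(y, p) = 0 (a(y, p) = y*0 = 0)
1/((a(-7, B) + D(4, -12))*f - 87792) = 1/((0 + (-3/2 + (1/2)*(-12)))*79 - 87792) = 1/((0 + (-3/2 - 6))*79 - 87792) = 1/((0 - 15/2)*79 - 87792) = 1/(-15/2*79 - 87792) = 1/(-1185/2 - 87792) = 1/(-176769/2) = -2/176769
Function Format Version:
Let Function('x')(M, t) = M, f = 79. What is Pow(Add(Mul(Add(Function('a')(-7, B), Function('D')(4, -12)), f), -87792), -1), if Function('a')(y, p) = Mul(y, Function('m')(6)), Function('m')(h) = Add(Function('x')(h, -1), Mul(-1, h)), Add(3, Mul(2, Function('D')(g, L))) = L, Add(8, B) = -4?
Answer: Rational(-2, 176769) ≈ -1.1314e-5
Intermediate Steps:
B = -12 (B = Add(-8, -4) = -12)
Function('D')(g, L) = Add(Rational(-3, 2), Mul(Rational(1, 2), L))
Function('m')(h) = 0 (Function('m')(h) = Add(h, Mul(-1, h)) = 0)
Function('a')(y, p) = 0 (Function('a')(y, p) = Mul(y, 0) = 0)
Pow(Add(Mul(Add(Function('a')(-7, B), Function('D')(4, -12)), f), -87792), -1) = Pow(Add(Mul(Add(0, Add(Rational(-3, 2), Mul(Rational(1, 2), -12))), 79), -87792), -1) = Pow(Add(Mul(Add(0, Add(Rational(-3, 2), -6)), 79), -87792), -1) = Pow(Add(Mul(Add(0, Rational(-15, 2)), 79), -87792), -1) = Pow(Add(Mul(Rational(-15, 2), 79), -87792), -1) = Pow(Add(Rational(-1185, 2), -87792), -1) = Pow(Rational(-176769, 2), -1) = Rational(-2, 176769)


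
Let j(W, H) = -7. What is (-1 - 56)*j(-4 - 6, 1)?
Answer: 399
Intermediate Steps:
(-1 - 56)*j(-4 - 6, 1) = (-1 - 56)*(-7) = -57*(-7) = 399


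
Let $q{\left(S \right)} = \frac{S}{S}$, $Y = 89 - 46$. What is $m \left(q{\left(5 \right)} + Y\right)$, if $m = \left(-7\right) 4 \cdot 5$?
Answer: $-6160$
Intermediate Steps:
$Y = 43$ ($Y = 89 - 46 = 43$)
$m = -140$ ($m = \left(-28\right) 5 = -140$)
$q{\left(S \right)} = 1$
$m \left(q{\left(5 \right)} + Y\right) = - 140 \left(1 + 43\right) = \left(-140\right) 44 = -6160$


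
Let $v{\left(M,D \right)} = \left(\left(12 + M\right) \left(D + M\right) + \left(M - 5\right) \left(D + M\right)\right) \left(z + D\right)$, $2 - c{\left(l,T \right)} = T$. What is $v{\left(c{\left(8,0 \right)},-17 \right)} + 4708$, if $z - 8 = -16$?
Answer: $8833$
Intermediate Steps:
$z = -8$ ($z = 8 - 16 = -8$)
$c{\left(l,T \right)} = 2 - T$
$v{\left(M,D \right)} = \left(-8 + D\right) \left(\left(-5 + M\right) \left(D + M\right) + \left(12 + M\right) \left(D + M\right)\right)$ ($v{\left(M,D \right)} = \left(\left(12 + M\right) \left(D + M\right) + \left(M - 5\right) \left(D + M\right)\right) \left(-8 + D\right) = \left(\left(12 + M\right) \left(D + M\right) + \left(-5 + M\right) \left(D + M\right)\right) \left(-8 + D\right) = \left(\left(-5 + M\right) \left(D + M\right) + \left(12 + M\right) \left(D + M\right)\right) \left(-8 + D\right) = \left(-8 + D\right) \left(\left(-5 + M\right) \left(D + M\right) + \left(12 + M\right) \left(D + M\right)\right)$)
$v{\left(c{\left(8,0 \right)},-17 \right)} + 4708 = \left(\left(-56\right) \left(-17\right) - 56 \left(2 - 0\right) - 16 \left(2 - 0\right)^{2} + 7 \left(-17\right)^{2} - - 153 \left(2 - 0\right) + 2 \left(-17\right) \left(2 - 0\right)^{2} + 2 \left(2 - 0\right) \left(-17\right)^{2}\right) + 4708 = \left(952 - 56 \left(2 + 0\right) - 16 \left(2 + 0\right)^{2} + 7 \cdot 289 - - 153 \left(2 + 0\right) + 2 \left(-17\right) \left(2 + 0\right)^{2} + 2 \left(2 + 0\right) 289\right) + 4708 = \left(952 - 112 - 16 \cdot 2^{2} + 2023 - \left(-153\right) 2 + 2 \left(-17\right) 2^{2} + 2 \cdot 2 \cdot 289\right) + 4708 = \left(952 - 112 - 64 + 2023 + 306 + 2 \left(-17\right) 4 + 1156\right) + 4708 = \left(952 - 112 - 64 + 2023 + 306 - 136 + 1156\right) + 4708 = 4125 + 4708 = 8833$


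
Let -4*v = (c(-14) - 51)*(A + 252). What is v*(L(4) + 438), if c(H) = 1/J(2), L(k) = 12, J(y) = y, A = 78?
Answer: 3749625/2 ≈ 1.8748e+6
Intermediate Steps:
c(H) = 1/2
v = 16665/4 (v = -(1/2 - 51)*(78 + 252)/4 = -(-101)*330/8 = -1/4*(-16665) = 16665/4 ≈ 4166.3)
v*(L(4) + 438) = 16665*(12 + 438)/4 = (16665/4)*450 = 3749625/2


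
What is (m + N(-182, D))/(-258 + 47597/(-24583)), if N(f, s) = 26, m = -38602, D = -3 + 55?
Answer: 948313808/6390011 ≈ 148.41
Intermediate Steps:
D = 52
(m + N(-182, D))/(-258 + 47597/(-24583)) = (-38602 + 26)/(-258 + 47597/(-24583)) = -38576/(-258 + 47597*(-1/24583)) = -38576/(-258 - 47597/24583) = -38576/(-6390011/24583) = -38576*(-24583/6390011) = 948313808/6390011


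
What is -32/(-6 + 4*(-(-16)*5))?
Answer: -16/157 ≈ -0.10191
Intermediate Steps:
-32/(-6 + 4*(-(-16)*5)) = -32/(-6 + 4*(-4*(-20))) = -32/(-6 + 4*80) = -32/(-6 + 320) = -32/314 = -32*1/314 = -16/157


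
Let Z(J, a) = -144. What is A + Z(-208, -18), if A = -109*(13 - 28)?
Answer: 1491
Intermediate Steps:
A = 1635 (A = -109*(-15) = 1635)
A + Z(-208, -18) = 1635 - 144 = 1491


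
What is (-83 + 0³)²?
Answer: 6889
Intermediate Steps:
(-83 + 0³)² = (-83 + 0)² = (-83)² = 6889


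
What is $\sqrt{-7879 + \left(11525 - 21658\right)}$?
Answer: $2 i \sqrt{4503} \approx 134.21 i$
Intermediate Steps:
$\sqrt{-7879 + \left(11525 - 21658\right)} = \sqrt{-7879 - 10133} = \sqrt{-18012} = 2 i \sqrt{4503}$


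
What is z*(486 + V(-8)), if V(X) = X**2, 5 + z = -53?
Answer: -31900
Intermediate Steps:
z = -58 (z = -5 - 53 = -58)
z*(486 + V(-8)) = -58*(486 + (-8)**2) = -58*(486 + 64) = -58*550 = -31900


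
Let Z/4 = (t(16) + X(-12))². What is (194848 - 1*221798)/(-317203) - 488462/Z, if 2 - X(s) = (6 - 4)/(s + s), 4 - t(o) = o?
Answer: -328089199138/264230099 ≈ -1241.7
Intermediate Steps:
t(o) = 4 - o
X(s) = 2 - 1/s (X(s) = 2 - (6 - 4)/(s + s) = 2 - 2/(2*s) = 2 - 1/(2*s)*2 = 2 - 1/s)
Z = 14161/36 (Z = 4*((4 - 1*16) + (2 - 1/(-12)))² = 4*((4 - 16) + (2 - 1*(-1/12)))² = 4*(-12 + (2 + 1/12))² = 4*(-12 + 25/12)² = 4*(-119/12)² = 4*(14161/144) = 14161/36 ≈ 393.36)
(194848 - 1*221798)/(-317203) - 488462/Z = (194848 - 1*221798)/(-317203) - 488462/14161/36 = (194848 - 221798)*(-1/317203) - 488462*36/14161 = -26950*(-1/317203) - 17584632/14161 = 26950/317203 - 17584632/14161 = -328089199138/264230099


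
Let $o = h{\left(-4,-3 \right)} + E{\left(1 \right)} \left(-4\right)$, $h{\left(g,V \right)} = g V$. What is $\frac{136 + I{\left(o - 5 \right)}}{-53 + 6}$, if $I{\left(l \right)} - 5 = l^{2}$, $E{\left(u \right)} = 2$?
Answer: $- \frac{142}{47} \approx -3.0213$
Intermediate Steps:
$h{\left(g,V \right)} = V g$
$o = 4$ ($o = \left(-3\right) \left(-4\right) + 2 \left(-4\right) = 12 - 8 = 4$)
$I{\left(l \right)} = 5 + l^{2}$
$\frac{136 + I{\left(o - 5 \right)}}{-53 + 6} = \frac{136 + \left(5 + \left(4 - 5\right)^{2}\right)}{-53 + 6} = \frac{136 + \left(5 + \left(4 - 5\right)^{2}\right)}{-47} = \left(136 + \left(5 + \left(-1\right)^{2}\right)\right) \left(- \frac{1}{47}\right) = \left(136 + \left(5 + 1\right)\right) \left(- \frac{1}{47}\right) = \left(136 + 6\right) \left(- \frac{1}{47}\right) = 142 \left(- \frac{1}{47}\right) = - \frac{142}{47}$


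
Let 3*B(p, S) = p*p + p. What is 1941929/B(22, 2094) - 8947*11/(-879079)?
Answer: 465579709925/40437634 ≈ 11514.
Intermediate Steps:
B(p, S) = p/3 + p²/3 (B(p, S) = (p*p + p)/3 = (p² + p)/3 = (p + p²)/3 = p/3 + p²/3)
1941929/B(22, 2094) - 8947*11/(-879079) = 1941929/(((⅓)*22*(1 + 22))) - 8947*11/(-879079) = 1941929/(((⅓)*22*23)) - 98417*(-1/879079) = 1941929/(506/3) + 98417/879079 = 1941929*(3/506) + 98417/879079 = 529617/46 + 98417/879079 = 465579709925/40437634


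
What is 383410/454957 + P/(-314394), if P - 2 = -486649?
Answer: 341945262719/143035751058 ≈ 2.3906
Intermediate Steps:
P = -486647 (P = 2 - 486649 = -486647)
383410/454957 + P/(-314394) = 383410/454957 - 486647/(-314394) = 383410*(1/454957) - 486647*(-1/314394) = 383410/454957 + 486647/314394 = 341945262719/143035751058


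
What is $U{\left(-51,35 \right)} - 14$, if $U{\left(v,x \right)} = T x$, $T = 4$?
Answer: $126$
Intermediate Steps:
$U{\left(v,x \right)} = 4 x$
$U{\left(-51,35 \right)} - 14 = 4 \cdot 35 - 14 = 140 - 14 = 126$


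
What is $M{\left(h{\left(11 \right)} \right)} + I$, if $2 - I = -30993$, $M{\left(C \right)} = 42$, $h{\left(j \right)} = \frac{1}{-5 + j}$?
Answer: $31037$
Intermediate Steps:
$I = 30995$ ($I = 2 - -30993 = 2 + 30993 = 30995$)
$M{\left(h{\left(11 \right)} \right)} + I = 42 + 30995 = 31037$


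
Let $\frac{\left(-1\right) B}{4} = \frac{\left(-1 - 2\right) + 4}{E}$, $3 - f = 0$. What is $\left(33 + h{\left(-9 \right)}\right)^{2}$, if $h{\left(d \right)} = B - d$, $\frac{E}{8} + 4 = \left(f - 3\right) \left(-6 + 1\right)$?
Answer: $\frac{113569}{64} \approx 1774.5$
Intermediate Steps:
$f = 3$ ($f = 3 - 0 = 3 + 0 = 3$)
$E = -32$ ($E = -32 + 8 \left(3 - 3\right) \left(-6 + 1\right) = -32 + 8 \cdot 0 \left(-5\right) = -32 + 8 \cdot 0 = -32 + 0 = -32$)
$B = \frac{1}{8}$ ($B = - 4 \frac{\left(-1 - 2\right) + 4}{-32} = - 4 \left(-3 + 4\right) \left(- \frac{1}{32}\right) = - 4 \cdot 1 \left(- \frac{1}{32}\right) = \left(-4\right) \left(- \frac{1}{32}\right) = \frac{1}{8} \approx 0.125$)
$h{\left(d \right)} = \frac{1}{8} - d$
$\left(33 + h{\left(-9 \right)}\right)^{2} = \left(33 + \left(\frac{1}{8} - -9\right)\right)^{2} = \left(33 + \left(\frac{1}{8} + 9\right)\right)^{2} = \left(33 + \frac{73}{8}\right)^{2} = \left(\frac{337}{8}\right)^{2} = \frac{113569}{64}$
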